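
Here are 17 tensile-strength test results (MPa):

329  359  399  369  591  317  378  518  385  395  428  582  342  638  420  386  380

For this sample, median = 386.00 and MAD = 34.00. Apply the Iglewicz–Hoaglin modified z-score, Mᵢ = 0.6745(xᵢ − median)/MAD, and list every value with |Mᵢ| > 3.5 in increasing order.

|Mᵢ| > 3.5 ⇔ |xᵢ − 386.00| > 3.5·34.00/0.6745 = 176.43.
So outliers lie outside [209.57, 562.43].
582: M = 3.89 → outlier.
591: M = 4.07 → outlier.
638: M = 5.00 → outlier.

582, 591, 638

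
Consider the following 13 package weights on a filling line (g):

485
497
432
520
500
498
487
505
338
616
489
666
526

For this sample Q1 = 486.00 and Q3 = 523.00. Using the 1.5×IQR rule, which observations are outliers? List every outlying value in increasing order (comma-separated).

IQR = Q3 − Q1 = 523.00 − 486.00 = 37.00.
Lower fence = Q1 − 1.5·IQR = 486.00 − 55.50 = 430.50.
Upper fence = Q3 + 1.5·IQR = 523.00 + 55.50 = 578.50.
338 < 430.50 → outlier.
616 > 578.50 → outlier.
666 > 578.50 → outlier.
All remaining values lie within [430.50, 578.50].

338, 616, 666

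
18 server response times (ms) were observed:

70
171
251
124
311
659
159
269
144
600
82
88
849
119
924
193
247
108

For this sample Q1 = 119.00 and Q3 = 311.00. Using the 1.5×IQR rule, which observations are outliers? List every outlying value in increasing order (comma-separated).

IQR = Q3 − Q1 = 311.00 − 119.00 = 192.00.
Lower fence = Q1 − 1.5·IQR = 119.00 − 288.00 = -169.00.
Upper fence = Q3 + 1.5·IQR = 311.00 + 288.00 = 599.00.
600 > 599.00 → outlier.
659 > 599.00 → outlier.
849 > 599.00 → outlier.
924 > 599.00 → outlier.
All remaining values lie within [-169.00, 599.00].

600, 659, 849, 924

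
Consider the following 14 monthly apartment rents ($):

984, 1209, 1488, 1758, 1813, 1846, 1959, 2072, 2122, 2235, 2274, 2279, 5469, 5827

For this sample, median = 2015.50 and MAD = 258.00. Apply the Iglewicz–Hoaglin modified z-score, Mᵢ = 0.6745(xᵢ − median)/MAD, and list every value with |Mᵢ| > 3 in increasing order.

5469, 5827

|Mᵢ| > 3 ⇔ |xᵢ − 2015.50| > 3·258.00/0.6745 = 1147.52.
So outliers lie outside [867.98, 3163.02].
5469: M = 9.03 → outlier.
5827: M = 9.96 → outlier.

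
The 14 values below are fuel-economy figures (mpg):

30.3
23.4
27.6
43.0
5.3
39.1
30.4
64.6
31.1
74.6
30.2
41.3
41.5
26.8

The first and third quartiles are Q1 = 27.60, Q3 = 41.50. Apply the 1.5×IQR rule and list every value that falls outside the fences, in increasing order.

IQR = Q3 − Q1 = 41.50 − 27.60 = 13.90.
Lower fence = Q1 − 1.5·IQR = 27.60 − 20.85 = 6.75.
Upper fence = Q3 + 1.5·IQR = 41.50 + 20.85 = 62.35.
5.3 < 6.75 → outlier.
64.6 > 62.35 → outlier.
74.6 > 62.35 → outlier.
All remaining values lie within [6.75, 62.35].

5.3, 64.6, 74.6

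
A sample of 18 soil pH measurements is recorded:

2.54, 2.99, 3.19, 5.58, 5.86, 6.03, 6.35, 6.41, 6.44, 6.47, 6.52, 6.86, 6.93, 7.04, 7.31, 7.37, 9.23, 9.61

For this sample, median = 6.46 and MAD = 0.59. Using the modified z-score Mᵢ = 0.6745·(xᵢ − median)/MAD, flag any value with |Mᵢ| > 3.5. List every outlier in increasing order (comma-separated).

2.54, 2.99, 3.19, 9.61

|Mᵢ| > 3.5 ⇔ |xᵢ − 6.46| > 3.5·0.59/0.6745 = 3.06.
So outliers lie outside [3.40, 9.52].
2.54: M = -4.48 → outlier.
2.99: M = -3.97 → outlier.
3.19: M = -3.74 → outlier.
9.61: M = 3.60 → outlier.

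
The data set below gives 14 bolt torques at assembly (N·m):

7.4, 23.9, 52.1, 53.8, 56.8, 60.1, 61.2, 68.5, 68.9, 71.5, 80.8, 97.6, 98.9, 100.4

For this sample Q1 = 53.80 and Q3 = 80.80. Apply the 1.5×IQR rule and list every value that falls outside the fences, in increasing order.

7.4

IQR = Q3 − Q1 = 80.80 − 53.80 = 27.00.
Lower fence = Q1 − 1.5·IQR = 53.80 − 40.50 = 13.30.
Upper fence = Q3 + 1.5·IQR = 80.80 + 40.50 = 121.30.
7.4 < 13.30 → outlier.
All remaining values lie within [13.30, 121.30].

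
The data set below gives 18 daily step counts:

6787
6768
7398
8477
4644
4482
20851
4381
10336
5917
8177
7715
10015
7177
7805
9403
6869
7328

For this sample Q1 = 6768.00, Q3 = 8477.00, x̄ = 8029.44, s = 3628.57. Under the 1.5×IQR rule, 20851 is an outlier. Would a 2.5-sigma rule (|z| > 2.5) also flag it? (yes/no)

yes

z = (20851 − 8029.44) / 3628.57 = 3.53.
|z| = 3.53 > 2.5.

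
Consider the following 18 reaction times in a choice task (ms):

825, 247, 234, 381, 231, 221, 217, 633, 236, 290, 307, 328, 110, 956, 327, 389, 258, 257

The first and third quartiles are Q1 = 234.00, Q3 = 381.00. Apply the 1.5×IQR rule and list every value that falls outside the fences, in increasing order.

633, 825, 956

IQR = Q3 − Q1 = 381.00 − 234.00 = 147.00.
Lower fence = Q1 − 1.5·IQR = 234.00 − 220.50 = 13.50.
Upper fence = Q3 + 1.5·IQR = 381.00 + 220.50 = 601.50.
633 > 601.50 → outlier.
825 > 601.50 → outlier.
956 > 601.50 → outlier.
All remaining values lie within [13.50, 601.50].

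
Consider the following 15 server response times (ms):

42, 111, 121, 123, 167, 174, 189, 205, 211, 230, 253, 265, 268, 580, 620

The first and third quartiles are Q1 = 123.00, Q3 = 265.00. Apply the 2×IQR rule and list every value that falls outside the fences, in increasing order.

580, 620

IQR = Q3 − Q1 = 265.00 − 123.00 = 142.00.
Lower fence = Q1 − 2·IQR = 123.00 − 284.00 = -161.00.
Upper fence = Q3 + 2·IQR = 265.00 + 284.00 = 549.00.
580 > 549.00 → outlier.
620 > 549.00 → outlier.
All remaining values lie within [-161.00, 549.00].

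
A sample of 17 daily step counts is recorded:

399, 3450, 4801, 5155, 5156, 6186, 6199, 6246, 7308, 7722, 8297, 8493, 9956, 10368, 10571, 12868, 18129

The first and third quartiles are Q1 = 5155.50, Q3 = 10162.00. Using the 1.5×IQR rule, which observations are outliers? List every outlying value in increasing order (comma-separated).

18129

IQR = Q3 − Q1 = 10162.00 − 5155.50 = 5006.50.
Lower fence = Q1 − 1.5·IQR = 5155.50 − 7509.75 = -2354.25.
Upper fence = Q3 + 1.5·IQR = 10162.00 + 7509.75 = 17671.75.
18129 > 17671.75 → outlier.
All remaining values lie within [-2354.25, 17671.75].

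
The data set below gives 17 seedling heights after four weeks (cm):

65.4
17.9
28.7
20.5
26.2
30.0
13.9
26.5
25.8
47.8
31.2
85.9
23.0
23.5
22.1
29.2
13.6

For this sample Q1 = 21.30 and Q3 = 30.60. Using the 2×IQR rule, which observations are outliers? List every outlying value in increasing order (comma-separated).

65.4, 85.9

IQR = Q3 − Q1 = 30.60 − 21.30 = 9.30.
Lower fence = Q1 − 2·IQR = 21.30 − 18.60 = 2.70.
Upper fence = Q3 + 2·IQR = 30.60 + 18.60 = 49.20.
65.4 > 49.20 → outlier.
85.9 > 49.20 → outlier.
All remaining values lie within [2.70, 49.20].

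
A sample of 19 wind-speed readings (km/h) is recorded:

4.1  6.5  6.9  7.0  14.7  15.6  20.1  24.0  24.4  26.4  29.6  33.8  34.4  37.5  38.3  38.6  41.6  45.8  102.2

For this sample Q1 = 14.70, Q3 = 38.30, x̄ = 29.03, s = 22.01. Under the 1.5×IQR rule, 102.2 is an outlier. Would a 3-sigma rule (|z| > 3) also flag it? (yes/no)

z = (102.2 − 29.03) / 22.01 = 3.32.
|z| = 3.32 > 3.

yes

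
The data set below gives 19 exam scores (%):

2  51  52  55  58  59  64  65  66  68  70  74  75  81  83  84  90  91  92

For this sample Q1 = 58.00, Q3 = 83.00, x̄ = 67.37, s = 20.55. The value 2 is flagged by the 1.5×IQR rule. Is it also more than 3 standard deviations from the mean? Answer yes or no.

yes

z = (2 − 67.37) / 20.55 = -3.18.
|z| = 3.18 > 3.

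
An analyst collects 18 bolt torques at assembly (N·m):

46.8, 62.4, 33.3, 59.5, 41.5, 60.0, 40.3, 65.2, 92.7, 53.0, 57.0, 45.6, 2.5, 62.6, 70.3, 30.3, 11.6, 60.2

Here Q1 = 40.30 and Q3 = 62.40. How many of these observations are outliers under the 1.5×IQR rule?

1

IQR = 22.10; fences at 40.30 − 33.15 = 7.15 and 62.40 + 33.15 = 95.55.
Outside the cutoffs: 2.5.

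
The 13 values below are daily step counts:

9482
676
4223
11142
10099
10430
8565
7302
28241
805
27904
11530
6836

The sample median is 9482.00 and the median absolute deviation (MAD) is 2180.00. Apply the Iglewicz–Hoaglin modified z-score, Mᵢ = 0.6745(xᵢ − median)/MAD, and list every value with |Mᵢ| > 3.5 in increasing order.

|Mᵢ| > 3.5 ⇔ |xᵢ − 9482.00| > 3.5·2180.00/0.6745 = 11312.08.
So outliers lie outside [-1830.08, 20794.08].
27904: M = 5.70 → outlier.
28241: M = 5.80 → outlier.

27904, 28241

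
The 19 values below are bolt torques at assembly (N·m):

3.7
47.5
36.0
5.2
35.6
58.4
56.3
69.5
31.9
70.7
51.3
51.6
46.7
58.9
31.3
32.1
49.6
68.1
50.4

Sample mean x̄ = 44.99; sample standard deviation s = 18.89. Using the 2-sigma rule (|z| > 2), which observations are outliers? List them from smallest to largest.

3.7, 5.2

Cutoffs at x̄ ± 2s: 44.99 ± 2·18.89 = [7.21, 82.77].
3.7: z = -2.19, |z| > 2 → outlier.
5.2: z = -2.11, |z| > 2 → outlier.
Every other value lies within [7.21, 82.77].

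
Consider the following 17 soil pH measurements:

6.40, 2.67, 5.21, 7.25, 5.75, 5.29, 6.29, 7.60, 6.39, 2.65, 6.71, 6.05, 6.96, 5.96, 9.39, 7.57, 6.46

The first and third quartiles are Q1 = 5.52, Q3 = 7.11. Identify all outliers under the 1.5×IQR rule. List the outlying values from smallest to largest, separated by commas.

IQR = Q3 − Q1 = 7.11 − 5.52 = 1.59.
Lower fence = Q1 − 1.5·IQR = 5.52 − 2.385 = 3.135.
Upper fence = Q3 + 1.5·IQR = 7.11 + 2.385 = 9.495.
2.65 < 3.135 → outlier.
2.67 < 3.135 → outlier.
All remaining values lie within [3.135, 9.495].

2.65, 2.67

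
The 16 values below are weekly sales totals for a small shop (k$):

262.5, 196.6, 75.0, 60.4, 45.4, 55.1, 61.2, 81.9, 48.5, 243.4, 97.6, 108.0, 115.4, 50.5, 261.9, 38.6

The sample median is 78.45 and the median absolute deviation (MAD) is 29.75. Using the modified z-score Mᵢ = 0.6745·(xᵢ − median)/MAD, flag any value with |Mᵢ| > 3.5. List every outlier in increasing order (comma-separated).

243.4, 261.9, 262.5

|Mᵢ| > 3.5 ⇔ |xᵢ − 78.45| > 3.5·29.75/0.6745 = 154.37.
So outliers lie outside [-75.92, 232.82].
243.4: M = 3.74 → outlier.
261.9: M = 4.16 → outlier.
262.5: M = 4.17 → outlier.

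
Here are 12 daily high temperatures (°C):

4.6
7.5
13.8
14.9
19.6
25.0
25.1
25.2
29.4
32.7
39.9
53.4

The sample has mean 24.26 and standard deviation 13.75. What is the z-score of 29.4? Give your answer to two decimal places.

z = (29.4 − 24.26) / 13.75 = 0.37.

0.37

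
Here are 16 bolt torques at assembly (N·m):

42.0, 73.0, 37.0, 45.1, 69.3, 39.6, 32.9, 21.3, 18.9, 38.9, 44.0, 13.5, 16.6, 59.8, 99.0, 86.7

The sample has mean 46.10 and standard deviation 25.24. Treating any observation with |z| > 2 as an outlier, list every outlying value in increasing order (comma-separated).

Cutoffs at x̄ ± 2s: 46.10 ± 2·25.24 = [-4.38, 96.58].
99.0: z = 2.10, |z| > 2 → outlier.
Every other value lies within [-4.38, 96.58].

99.0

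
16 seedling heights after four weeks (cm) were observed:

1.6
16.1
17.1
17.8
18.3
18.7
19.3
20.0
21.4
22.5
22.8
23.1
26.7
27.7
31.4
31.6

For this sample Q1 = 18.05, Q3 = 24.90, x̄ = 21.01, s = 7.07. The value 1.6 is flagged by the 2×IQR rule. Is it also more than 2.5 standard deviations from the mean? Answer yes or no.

z = (1.6 − 21.01) / 7.07 = -2.75.
|z| = 2.75 > 2.5.

yes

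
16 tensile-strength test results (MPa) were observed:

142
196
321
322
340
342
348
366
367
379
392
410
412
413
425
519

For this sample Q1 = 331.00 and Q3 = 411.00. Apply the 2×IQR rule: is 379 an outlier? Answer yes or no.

no

IQR = Q3 − Q1 = 411.00 − 331.00 = 80.00.
Lower fence = Q1 − 2·IQR = 331.00 − 160.00 = 171.00.
Upper fence = Q3 + 2·IQR = 411.00 + 160.00 = 571.00.
379 lies within [171.00, 571.00].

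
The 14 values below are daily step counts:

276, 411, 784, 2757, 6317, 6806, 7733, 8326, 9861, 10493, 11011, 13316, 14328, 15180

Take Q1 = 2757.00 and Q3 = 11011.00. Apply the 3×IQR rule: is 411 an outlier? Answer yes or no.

IQR = Q3 − Q1 = 11011.00 − 2757.00 = 8254.00.
Lower fence = Q1 − 3·IQR = 2757.00 − 24762.00 = -22005.00.
Upper fence = Q3 + 3·IQR = 11011.00 + 24762.00 = 35773.00.
411 lies within [-22005.00, 35773.00].

no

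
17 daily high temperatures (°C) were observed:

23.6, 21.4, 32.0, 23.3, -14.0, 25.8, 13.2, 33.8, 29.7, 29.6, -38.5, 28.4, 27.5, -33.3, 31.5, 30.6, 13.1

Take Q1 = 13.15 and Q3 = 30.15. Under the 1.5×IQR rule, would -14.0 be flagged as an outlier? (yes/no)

yes

IQR = Q3 − Q1 = 30.15 − 13.15 = 17.00.
Lower fence = Q1 − 1.5·IQR = 13.15 − 25.50 = -12.35.
Upper fence = Q3 + 1.5·IQR = 30.15 + 25.50 = 55.65.
-14.0 lies below the lower fence.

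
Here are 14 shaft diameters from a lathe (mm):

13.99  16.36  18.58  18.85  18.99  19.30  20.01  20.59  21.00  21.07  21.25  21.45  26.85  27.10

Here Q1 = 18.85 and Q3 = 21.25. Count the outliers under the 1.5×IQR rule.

IQR = 2.40; fences at 18.85 − 3.60 = 15.25 and 21.25 + 3.60 = 24.85.
Outside the cutoffs: 13.99, 26.85, 27.10.

3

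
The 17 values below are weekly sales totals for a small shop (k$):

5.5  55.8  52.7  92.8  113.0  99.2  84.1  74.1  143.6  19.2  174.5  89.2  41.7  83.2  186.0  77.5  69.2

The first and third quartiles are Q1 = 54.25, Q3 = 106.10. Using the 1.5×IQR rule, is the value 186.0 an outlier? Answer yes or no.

IQR = Q3 − Q1 = 106.10 − 54.25 = 51.85.
Lower fence = Q1 − 1.5·IQR = 54.25 − 77.775 = -23.525.
Upper fence = Q3 + 1.5·IQR = 106.10 + 77.775 = 183.875.
186.0 lies above the upper fence.

yes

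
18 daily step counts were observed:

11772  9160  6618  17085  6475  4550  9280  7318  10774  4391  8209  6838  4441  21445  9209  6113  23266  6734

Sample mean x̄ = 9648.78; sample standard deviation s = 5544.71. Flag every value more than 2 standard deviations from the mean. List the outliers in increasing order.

21445, 23266

Cutoffs at x̄ ± 2s: 9648.78 ± 2·5544.71 = [-1440.64, 20738.20].
21445: z = 2.13, |z| > 2 → outlier.
23266: z = 2.46, |z| > 2 → outlier.
Every other value lies within [-1440.64, 20738.20].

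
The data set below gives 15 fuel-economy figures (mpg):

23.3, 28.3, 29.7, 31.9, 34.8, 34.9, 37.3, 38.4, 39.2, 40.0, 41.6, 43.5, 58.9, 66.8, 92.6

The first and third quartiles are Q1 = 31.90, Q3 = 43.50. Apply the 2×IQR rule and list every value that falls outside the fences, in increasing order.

66.8, 92.6

IQR = Q3 − Q1 = 43.50 − 31.90 = 11.60.
Lower fence = Q1 − 2·IQR = 31.90 − 23.20 = 8.70.
Upper fence = Q3 + 2·IQR = 43.50 + 23.20 = 66.70.
66.8 > 66.70 → outlier.
92.6 > 66.70 → outlier.
All remaining values lie within [8.70, 66.70].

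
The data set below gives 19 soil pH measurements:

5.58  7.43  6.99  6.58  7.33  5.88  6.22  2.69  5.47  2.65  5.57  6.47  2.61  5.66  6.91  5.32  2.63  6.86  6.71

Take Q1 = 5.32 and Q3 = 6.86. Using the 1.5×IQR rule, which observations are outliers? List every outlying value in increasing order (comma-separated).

IQR = Q3 − Q1 = 6.86 − 5.32 = 1.54.
Lower fence = Q1 − 1.5·IQR = 5.32 − 2.31 = 3.01.
Upper fence = Q3 + 1.5·IQR = 6.86 + 2.31 = 9.17.
2.61 < 3.01 → outlier.
2.63 < 3.01 → outlier.
2.65 < 3.01 → outlier.
2.69 < 3.01 → outlier.
All remaining values lie within [3.01, 9.17].

2.61, 2.63, 2.65, 2.69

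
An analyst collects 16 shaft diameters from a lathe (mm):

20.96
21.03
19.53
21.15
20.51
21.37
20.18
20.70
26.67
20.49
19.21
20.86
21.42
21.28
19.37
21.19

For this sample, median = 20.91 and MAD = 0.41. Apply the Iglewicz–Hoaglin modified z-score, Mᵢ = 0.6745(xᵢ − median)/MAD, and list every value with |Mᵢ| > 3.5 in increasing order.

26.67

|Mᵢ| > 3.5 ⇔ |xᵢ − 20.91| > 3.5·0.41/0.6745 = 2.13.
So outliers lie outside [18.78, 23.04].
26.67: M = 9.48 → outlier.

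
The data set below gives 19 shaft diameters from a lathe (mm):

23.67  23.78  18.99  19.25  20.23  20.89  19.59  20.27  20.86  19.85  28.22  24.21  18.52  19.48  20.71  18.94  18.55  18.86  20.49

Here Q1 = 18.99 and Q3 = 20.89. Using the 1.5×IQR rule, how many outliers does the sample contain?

IQR = 1.90; fences at 18.99 − 2.85 = 16.14 and 20.89 + 2.85 = 23.74.
Outside the cutoffs: 23.78, 24.21, 28.22.

3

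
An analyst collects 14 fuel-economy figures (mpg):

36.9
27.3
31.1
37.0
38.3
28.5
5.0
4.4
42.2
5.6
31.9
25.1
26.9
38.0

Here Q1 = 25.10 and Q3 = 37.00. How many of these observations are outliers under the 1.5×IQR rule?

IQR = 11.90; fences at 25.10 − 17.85 = 7.25 and 37.00 + 17.85 = 54.85.
Outside the cutoffs: 4.4, 5.0, 5.6.

3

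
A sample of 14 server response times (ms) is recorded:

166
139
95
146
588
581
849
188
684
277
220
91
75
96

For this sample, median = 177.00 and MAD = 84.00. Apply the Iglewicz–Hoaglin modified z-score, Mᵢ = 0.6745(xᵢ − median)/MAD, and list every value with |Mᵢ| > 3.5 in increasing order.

|Mᵢ| > 3.5 ⇔ |xᵢ − 177.00| > 3.5·84.00/0.6745 = 435.88.
So outliers lie outside [-258.88, 612.88].
684: M = 4.07 → outlier.
849: M = 5.40 → outlier.

684, 849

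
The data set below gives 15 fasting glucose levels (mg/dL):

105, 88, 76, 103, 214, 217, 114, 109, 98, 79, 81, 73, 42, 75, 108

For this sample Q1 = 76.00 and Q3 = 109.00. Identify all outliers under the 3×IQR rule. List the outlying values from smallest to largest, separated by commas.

214, 217

IQR = Q3 − Q1 = 109.00 − 76.00 = 33.00.
Lower fence = Q1 − 3·IQR = 76.00 − 99.00 = -23.00.
Upper fence = Q3 + 3·IQR = 109.00 + 99.00 = 208.00.
214 > 208.00 → outlier.
217 > 208.00 → outlier.
All remaining values lie within [-23.00, 208.00].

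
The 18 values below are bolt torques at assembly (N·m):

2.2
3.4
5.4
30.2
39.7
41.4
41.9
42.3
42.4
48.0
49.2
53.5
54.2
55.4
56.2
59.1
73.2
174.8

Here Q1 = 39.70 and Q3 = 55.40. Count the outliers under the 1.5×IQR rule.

4

IQR = 15.70; fences at 39.70 − 23.55 = 16.15 and 55.40 + 23.55 = 78.95.
Outside the cutoffs: 2.2, 3.4, 5.4, 174.8.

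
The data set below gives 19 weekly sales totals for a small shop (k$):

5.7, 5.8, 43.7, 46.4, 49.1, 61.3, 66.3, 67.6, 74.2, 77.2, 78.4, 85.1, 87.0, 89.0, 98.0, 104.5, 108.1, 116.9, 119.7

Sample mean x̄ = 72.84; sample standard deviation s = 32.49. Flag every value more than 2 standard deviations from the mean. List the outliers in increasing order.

5.7, 5.8

Cutoffs at x̄ ± 2s: 72.84 ± 2·32.49 = [7.86, 137.82].
5.7: z = -2.07, |z| > 2 → outlier.
5.8: z = -2.06, |z| > 2 → outlier.
Every other value lies within [7.86, 137.82].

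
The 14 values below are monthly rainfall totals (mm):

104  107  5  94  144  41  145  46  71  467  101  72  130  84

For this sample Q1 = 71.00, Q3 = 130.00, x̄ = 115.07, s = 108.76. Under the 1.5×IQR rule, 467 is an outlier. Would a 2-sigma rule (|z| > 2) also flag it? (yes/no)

yes

z = (467 − 115.07) / 108.76 = 3.24.
|z| = 3.24 > 2.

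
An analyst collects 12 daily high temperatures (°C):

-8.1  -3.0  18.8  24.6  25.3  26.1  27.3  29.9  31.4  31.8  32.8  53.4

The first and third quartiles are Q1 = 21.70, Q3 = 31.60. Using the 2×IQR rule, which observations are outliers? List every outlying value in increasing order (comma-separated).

IQR = Q3 − Q1 = 31.60 − 21.70 = 9.90.
Lower fence = Q1 − 2·IQR = 21.70 − 19.80 = 1.90.
Upper fence = Q3 + 2·IQR = 31.60 + 19.80 = 51.40.
-8.1 < 1.90 → outlier.
-3.0 < 1.90 → outlier.
53.4 > 51.40 → outlier.
All remaining values lie within [1.90, 51.40].

-8.1, -3.0, 53.4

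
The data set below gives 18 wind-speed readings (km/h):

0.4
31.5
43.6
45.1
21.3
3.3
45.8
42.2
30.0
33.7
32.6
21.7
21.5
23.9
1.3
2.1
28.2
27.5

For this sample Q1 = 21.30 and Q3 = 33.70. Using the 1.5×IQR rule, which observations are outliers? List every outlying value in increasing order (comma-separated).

0.4, 1.3, 2.1

IQR = Q3 − Q1 = 33.70 − 21.30 = 12.40.
Lower fence = Q1 − 1.5·IQR = 21.30 − 18.60 = 2.70.
Upper fence = Q3 + 1.5·IQR = 33.70 + 18.60 = 52.30.
0.4 < 2.70 → outlier.
1.3 < 2.70 → outlier.
2.1 < 2.70 → outlier.
All remaining values lie within [2.70, 52.30].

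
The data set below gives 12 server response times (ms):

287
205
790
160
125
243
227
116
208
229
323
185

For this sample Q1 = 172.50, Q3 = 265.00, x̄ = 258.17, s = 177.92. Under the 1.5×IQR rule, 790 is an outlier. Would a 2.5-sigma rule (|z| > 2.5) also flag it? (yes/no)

yes

z = (790 − 258.17) / 177.92 = 2.99.
|z| = 2.99 > 2.5.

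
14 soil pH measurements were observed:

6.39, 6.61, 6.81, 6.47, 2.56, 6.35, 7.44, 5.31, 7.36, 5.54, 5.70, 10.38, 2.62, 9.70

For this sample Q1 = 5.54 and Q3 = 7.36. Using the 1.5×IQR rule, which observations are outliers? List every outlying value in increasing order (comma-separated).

2.56, 2.62, 10.38

IQR = Q3 − Q1 = 7.36 − 5.54 = 1.82.
Lower fence = Q1 − 1.5·IQR = 5.54 − 2.73 = 2.81.
Upper fence = Q3 + 1.5·IQR = 7.36 + 2.73 = 10.09.
2.56 < 2.81 → outlier.
2.62 < 2.81 → outlier.
10.38 > 10.09 → outlier.
All remaining values lie within [2.81, 10.09].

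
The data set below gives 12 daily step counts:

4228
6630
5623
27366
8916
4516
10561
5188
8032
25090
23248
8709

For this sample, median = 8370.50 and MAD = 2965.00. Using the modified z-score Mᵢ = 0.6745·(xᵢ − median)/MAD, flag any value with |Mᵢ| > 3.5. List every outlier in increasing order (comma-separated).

|Mᵢ| > 3.5 ⇔ |xᵢ − 8370.50| > 3.5·2965.00/0.6745 = 15385.47.
So outliers lie outside [-7014.97, 23755.97].
25090: M = 3.80 → outlier.
27366: M = 4.32 → outlier.

25090, 27366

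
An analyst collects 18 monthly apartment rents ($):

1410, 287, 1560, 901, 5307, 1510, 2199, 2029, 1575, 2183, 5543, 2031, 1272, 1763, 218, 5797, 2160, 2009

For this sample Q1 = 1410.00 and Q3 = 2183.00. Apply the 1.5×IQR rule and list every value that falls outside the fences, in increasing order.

218, 5307, 5543, 5797

IQR = Q3 − Q1 = 2183.00 − 1410.00 = 773.00.
Lower fence = Q1 − 1.5·IQR = 1410.00 − 1159.50 = 250.50.
Upper fence = Q3 + 1.5·IQR = 2183.00 + 1159.50 = 3342.50.
218 < 250.50 → outlier.
5307 > 3342.50 → outlier.
5543 > 3342.50 → outlier.
5797 > 3342.50 → outlier.
All remaining values lie within [250.50, 3342.50].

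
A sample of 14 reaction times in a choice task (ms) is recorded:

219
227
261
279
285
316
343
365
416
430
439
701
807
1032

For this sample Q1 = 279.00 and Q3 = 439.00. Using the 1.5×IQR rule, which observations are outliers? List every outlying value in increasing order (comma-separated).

701, 807, 1032

IQR = Q3 − Q1 = 439.00 − 279.00 = 160.00.
Lower fence = Q1 − 1.5·IQR = 279.00 − 240.00 = 39.00.
Upper fence = Q3 + 1.5·IQR = 439.00 + 240.00 = 679.00.
701 > 679.00 → outlier.
807 > 679.00 → outlier.
1032 > 679.00 → outlier.
All remaining values lie within [39.00, 679.00].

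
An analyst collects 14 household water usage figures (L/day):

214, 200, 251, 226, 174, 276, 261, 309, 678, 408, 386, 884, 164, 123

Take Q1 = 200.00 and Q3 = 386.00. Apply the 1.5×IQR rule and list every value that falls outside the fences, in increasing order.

678, 884

IQR = Q3 − Q1 = 386.00 − 200.00 = 186.00.
Lower fence = Q1 − 1.5·IQR = 200.00 − 279.00 = -79.00.
Upper fence = Q3 + 1.5·IQR = 386.00 + 279.00 = 665.00.
678 > 665.00 → outlier.
884 > 665.00 → outlier.
All remaining values lie within [-79.00, 665.00].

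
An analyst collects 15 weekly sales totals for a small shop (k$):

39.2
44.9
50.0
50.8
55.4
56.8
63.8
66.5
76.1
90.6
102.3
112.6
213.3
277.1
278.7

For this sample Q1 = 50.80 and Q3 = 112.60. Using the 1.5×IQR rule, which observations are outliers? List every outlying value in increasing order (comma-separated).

213.3, 277.1, 278.7

IQR = Q3 − Q1 = 112.60 − 50.80 = 61.80.
Lower fence = Q1 − 1.5·IQR = 50.80 − 92.70 = -41.90.
Upper fence = Q3 + 1.5·IQR = 112.60 + 92.70 = 205.30.
213.3 > 205.30 → outlier.
277.1 > 205.30 → outlier.
278.7 > 205.30 → outlier.
All remaining values lie within [-41.90, 205.30].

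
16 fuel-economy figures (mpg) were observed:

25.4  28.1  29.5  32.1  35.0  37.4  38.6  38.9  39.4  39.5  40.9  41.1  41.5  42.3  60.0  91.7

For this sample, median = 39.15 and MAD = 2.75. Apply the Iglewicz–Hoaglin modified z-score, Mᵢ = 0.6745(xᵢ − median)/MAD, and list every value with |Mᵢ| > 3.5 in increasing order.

60.0, 91.7

|Mᵢ| > 3.5 ⇔ |xᵢ − 39.15| > 3.5·2.75/0.6745 = 14.27.
So outliers lie outside [24.88, 53.42].
60.0: M = 5.11 → outlier.
91.7: M = 12.89 → outlier.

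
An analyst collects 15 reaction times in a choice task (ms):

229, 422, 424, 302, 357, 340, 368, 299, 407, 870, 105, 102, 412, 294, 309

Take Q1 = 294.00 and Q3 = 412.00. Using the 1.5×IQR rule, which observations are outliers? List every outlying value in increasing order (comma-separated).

102, 105, 870

IQR = Q3 − Q1 = 412.00 − 294.00 = 118.00.
Lower fence = Q1 − 1.5·IQR = 294.00 − 177.00 = 117.00.
Upper fence = Q3 + 1.5·IQR = 412.00 + 177.00 = 589.00.
102 < 117.00 → outlier.
105 < 117.00 → outlier.
870 > 589.00 → outlier.
All remaining values lie within [117.00, 589.00].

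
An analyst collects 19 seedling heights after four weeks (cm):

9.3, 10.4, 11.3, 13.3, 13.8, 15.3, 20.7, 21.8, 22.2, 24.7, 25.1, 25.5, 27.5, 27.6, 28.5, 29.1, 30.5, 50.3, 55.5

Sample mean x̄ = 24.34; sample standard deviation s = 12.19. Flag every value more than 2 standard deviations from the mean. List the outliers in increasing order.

Cutoffs at x̄ ± 2s: 24.34 ± 2·12.19 = [-0.04, 48.72].
50.3: z = 2.13, |z| > 2 → outlier.
55.5: z = 2.56, |z| > 2 → outlier.
Every other value lies within [-0.04, 48.72].

50.3, 55.5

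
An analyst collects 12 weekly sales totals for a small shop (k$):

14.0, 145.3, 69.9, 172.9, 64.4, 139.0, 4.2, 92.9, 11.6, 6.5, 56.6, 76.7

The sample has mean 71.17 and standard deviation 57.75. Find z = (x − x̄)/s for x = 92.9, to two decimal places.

z = (92.9 − 71.17) / 57.75 = 0.38.

0.38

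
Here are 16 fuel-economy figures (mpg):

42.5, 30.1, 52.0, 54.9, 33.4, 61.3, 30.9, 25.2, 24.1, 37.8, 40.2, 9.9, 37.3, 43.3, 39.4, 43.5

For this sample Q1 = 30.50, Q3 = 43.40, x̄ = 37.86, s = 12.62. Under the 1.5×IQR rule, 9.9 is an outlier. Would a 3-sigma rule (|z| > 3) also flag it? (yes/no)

no

z = (9.9 − 37.86) / 12.62 = -2.22.
|z| = 2.22 ≤ 3.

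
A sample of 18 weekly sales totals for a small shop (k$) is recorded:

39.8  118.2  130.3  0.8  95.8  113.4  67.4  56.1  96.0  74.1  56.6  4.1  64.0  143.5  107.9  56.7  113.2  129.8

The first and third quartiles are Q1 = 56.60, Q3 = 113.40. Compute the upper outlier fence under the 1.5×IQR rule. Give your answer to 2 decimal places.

198.60

IQR = Q3 − Q1 = 113.40 − 56.60 = 56.80.
Lower fence = Q1 − 1.5·IQR = 56.60 − 85.20 = -28.60.
Upper fence = Q3 + 1.5·IQR = 113.40 + 85.20 = 198.60.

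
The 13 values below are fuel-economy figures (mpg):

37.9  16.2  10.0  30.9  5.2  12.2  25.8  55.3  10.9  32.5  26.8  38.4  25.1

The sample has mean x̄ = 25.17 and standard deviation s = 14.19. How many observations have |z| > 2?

Cutoffs: x̄ ± 2s = [-3.21, 53.55].
Outside the cutoffs: 55.3.

1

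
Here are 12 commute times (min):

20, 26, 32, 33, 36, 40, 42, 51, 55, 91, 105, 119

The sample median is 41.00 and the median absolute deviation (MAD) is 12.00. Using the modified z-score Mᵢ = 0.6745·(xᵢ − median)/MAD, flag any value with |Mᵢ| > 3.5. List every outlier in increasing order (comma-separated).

|Mᵢ| > 3.5 ⇔ |xᵢ − 41.00| > 3.5·12.00/0.6745 = 62.27.
So outliers lie outside [-21.27, 103.27].
105: M = 3.60 → outlier.
119: M = 4.38 → outlier.

105, 119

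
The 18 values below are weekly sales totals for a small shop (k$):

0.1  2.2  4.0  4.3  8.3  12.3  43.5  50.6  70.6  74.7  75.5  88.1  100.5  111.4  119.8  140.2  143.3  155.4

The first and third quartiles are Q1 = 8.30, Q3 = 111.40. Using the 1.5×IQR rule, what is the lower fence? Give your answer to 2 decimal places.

-146.35

IQR = Q3 − Q1 = 111.40 − 8.30 = 103.10.
Lower fence = Q1 − 1.5·IQR = 8.30 − 154.65 = -146.35.
Upper fence = Q3 + 1.5·IQR = 111.40 + 154.65 = 266.05.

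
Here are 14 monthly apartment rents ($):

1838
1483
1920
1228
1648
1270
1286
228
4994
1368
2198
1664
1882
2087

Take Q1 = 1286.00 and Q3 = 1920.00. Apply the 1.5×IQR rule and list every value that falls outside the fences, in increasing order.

228, 4994

IQR = Q3 − Q1 = 1920.00 − 1286.00 = 634.00.
Lower fence = Q1 − 1.5·IQR = 1286.00 − 951.00 = 335.00.
Upper fence = Q3 + 1.5·IQR = 1920.00 + 951.00 = 2871.00.
228 < 335.00 → outlier.
4994 > 2871.00 → outlier.
All remaining values lie within [335.00, 2871.00].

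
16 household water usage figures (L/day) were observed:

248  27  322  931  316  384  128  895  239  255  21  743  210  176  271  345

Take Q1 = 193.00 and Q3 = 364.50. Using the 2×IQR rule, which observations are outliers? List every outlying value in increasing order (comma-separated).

743, 895, 931

IQR = Q3 − Q1 = 364.50 − 193.00 = 171.50.
Lower fence = Q1 − 2·IQR = 193.00 − 343.00 = -150.00.
Upper fence = Q3 + 2·IQR = 364.50 + 343.00 = 707.50.
743 > 707.50 → outlier.
895 > 707.50 → outlier.
931 > 707.50 → outlier.
All remaining values lie within [-150.00, 707.50].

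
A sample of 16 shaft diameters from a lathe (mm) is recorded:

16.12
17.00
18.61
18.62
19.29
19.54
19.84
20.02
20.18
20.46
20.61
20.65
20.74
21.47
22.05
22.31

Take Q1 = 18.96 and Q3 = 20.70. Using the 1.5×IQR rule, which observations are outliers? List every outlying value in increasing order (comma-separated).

16.12

IQR = Q3 − Q1 = 20.70 − 18.96 = 1.74.
Lower fence = Q1 − 1.5·IQR = 18.96 − 2.61 = 16.35.
Upper fence = Q3 + 1.5·IQR = 20.70 + 2.61 = 23.31.
16.12 < 16.35 → outlier.
All remaining values lie within [16.35, 23.31].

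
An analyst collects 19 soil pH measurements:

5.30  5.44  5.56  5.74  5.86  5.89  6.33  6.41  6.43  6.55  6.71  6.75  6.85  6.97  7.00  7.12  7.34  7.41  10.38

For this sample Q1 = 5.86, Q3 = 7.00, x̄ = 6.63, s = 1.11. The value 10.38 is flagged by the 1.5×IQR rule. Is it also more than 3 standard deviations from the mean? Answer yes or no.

yes

z = (10.38 − 6.63) / 1.11 = 3.38.
|z| = 3.38 > 3.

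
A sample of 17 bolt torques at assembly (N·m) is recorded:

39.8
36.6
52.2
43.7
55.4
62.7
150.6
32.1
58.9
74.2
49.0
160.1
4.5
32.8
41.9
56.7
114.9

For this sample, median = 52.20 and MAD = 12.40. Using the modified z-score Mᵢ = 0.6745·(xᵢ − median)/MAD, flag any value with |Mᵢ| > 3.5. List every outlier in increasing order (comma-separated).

150.6, 160.1

|Mᵢ| > 3.5 ⇔ |xᵢ − 52.20| > 3.5·12.40/0.6745 = 64.34.
So outliers lie outside [-12.14, 116.54].
150.6: M = 5.35 → outlier.
160.1: M = 5.87 → outlier.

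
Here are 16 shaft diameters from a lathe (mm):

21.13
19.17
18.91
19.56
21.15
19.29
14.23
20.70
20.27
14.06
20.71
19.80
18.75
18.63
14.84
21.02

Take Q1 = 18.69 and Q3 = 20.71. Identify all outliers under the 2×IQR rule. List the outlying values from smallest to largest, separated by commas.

14.06, 14.23

IQR = Q3 − Q1 = 20.71 − 18.69 = 2.02.
Lower fence = Q1 − 2·IQR = 18.69 − 4.04 = 14.65.
Upper fence = Q3 + 2·IQR = 20.71 + 4.04 = 24.75.
14.06 < 14.65 → outlier.
14.23 < 14.65 → outlier.
All remaining values lie within [14.65, 24.75].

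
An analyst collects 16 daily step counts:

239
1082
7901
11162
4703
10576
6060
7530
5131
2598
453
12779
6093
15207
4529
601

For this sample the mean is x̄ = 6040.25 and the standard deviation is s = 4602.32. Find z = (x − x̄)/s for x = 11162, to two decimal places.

1.11

z = (11162 − 6040.25) / 4602.32 = 1.11.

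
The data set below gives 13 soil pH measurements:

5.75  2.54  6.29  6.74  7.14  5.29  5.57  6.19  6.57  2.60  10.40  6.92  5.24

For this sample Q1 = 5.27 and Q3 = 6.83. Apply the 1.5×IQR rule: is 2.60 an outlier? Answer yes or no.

IQR = Q3 − Q1 = 6.83 − 5.27 = 1.56.
Lower fence = Q1 − 1.5·IQR = 5.27 − 2.34 = 2.93.
Upper fence = Q3 + 1.5·IQR = 6.83 + 2.34 = 9.17.
2.60 lies below the lower fence.

yes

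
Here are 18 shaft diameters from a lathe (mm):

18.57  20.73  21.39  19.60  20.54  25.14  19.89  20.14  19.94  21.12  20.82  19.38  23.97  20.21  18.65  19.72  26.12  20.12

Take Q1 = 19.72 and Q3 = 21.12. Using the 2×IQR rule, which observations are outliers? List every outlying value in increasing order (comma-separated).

IQR = Q3 − Q1 = 21.12 − 19.72 = 1.40.
Lower fence = Q1 − 2·IQR = 19.72 − 2.80 = 16.92.
Upper fence = Q3 + 2·IQR = 21.12 + 2.80 = 23.92.
23.97 > 23.92 → outlier.
25.14 > 23.92 → outlier.
26.12 > 23.92 → outlier.
All remaining values lie within [16.92, 23.92].

23.97, 25.14, 26.12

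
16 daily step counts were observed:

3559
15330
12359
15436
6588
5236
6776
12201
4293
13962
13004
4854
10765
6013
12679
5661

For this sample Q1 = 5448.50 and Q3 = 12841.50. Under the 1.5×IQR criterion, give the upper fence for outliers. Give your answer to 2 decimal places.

23931.00

IQR = Q3 − Q1 = 12841.50 − 5448.50 = 7393.00.
Lower fence = Q1 − 1.5·IQR = 5448.50 − 11089.50 = -5641.00.
Upper fence = Q3 + 1.5·IQR = 12841.50 + 11089.50 = 23931.00.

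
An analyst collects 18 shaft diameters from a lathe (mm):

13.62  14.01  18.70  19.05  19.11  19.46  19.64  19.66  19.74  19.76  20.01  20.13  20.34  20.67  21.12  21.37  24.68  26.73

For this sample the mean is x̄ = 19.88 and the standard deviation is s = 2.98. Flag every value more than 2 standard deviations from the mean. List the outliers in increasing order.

13.62, 26.73

Cutoffs at x̄ ± 2s: 19.88 ± 2·2.98 = [13.92, 25.84].
13.62: z = -2.10, |z| > 2 → outlier.
26.73: z = 2.30, |z| > 2 → outlier.
Every other value lies within [13.92, 25.84].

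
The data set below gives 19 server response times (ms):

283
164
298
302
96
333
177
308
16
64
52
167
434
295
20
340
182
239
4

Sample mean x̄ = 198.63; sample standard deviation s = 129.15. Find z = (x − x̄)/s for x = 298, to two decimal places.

0.77

z = (298 − 198.63) / 129.15 = 0.77.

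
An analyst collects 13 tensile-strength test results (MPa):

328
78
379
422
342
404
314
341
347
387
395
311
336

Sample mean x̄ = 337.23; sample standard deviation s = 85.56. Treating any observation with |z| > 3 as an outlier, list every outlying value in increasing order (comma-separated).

Cutoffs at x̄ ± 3s: 337.23 ± 3·85.56 = [80.55, 593.91].
78: z = -3.03, |z| > 3 → outlier.
Every other value lies within [80.55, 593.91].

78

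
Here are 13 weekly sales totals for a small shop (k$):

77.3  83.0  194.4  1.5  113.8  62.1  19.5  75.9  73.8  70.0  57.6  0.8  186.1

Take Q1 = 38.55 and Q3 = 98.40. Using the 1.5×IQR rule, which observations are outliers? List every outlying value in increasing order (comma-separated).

194.4

IQR = Q3 − Q1 = 98.40 − 38.55 = 59.85.
Lower fence = Q1 − 1.5·IQR = 38.55 − 89.775 = -51.225.
Upper fence = Q3 + 1.5·IQR = 98.40 + 89.775 = 188.175.
194.4 > 188.175 → outlier.
All remaining values lie within [-51.225, 188.175].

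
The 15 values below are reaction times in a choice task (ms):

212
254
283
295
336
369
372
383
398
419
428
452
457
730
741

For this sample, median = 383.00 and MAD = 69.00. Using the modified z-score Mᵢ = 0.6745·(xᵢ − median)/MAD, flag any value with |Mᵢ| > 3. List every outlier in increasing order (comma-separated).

730, 741

|Mᵢ| > 3 ⇔ |xᵢ − 383.00| > 3·69.00/0.6745 = 306.89.
So outliers lie outside [76.11, 689.89].
730: M = 3.39 → outlier.
741: M = 3.50 → outlier.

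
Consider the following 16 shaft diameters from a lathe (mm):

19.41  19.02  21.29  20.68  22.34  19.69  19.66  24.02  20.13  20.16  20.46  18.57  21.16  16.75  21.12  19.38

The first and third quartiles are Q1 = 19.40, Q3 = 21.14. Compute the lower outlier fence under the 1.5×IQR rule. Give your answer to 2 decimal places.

16.79

IQR = Q3 − Q1 = 21.14 − 19.40 = 1.74.
Lower fence = Q1 − 1.5·IQR = 19.40 − 2.61 = 16.79.
Upper fence = Q3 + 1.5·IQR = 21.14 + 2.61 = 23.75.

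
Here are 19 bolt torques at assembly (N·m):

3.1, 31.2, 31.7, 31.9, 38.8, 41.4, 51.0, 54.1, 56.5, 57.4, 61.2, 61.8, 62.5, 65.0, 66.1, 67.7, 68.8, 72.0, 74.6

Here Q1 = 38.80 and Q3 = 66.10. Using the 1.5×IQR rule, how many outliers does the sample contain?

IQR = 27.30; fences at 38.80 − 40.95 = -2.15 and 66.10 + 40.95 = 107.05.
Every value lies within the cutoffs.

0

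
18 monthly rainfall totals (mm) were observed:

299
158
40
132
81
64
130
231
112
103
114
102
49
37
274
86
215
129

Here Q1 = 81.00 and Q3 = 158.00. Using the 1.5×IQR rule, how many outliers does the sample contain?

IQR = 77.00; fences at 81.00 − 115.50 = -34.50 and 158.00 + 115.50 = 273.50.
Outside the cutoffs: 274, 299.

2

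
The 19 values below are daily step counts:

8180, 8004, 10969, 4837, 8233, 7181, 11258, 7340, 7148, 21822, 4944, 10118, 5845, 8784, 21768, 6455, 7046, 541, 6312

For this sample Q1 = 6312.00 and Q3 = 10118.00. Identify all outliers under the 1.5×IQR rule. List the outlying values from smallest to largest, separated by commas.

IQR = Q3 − Q1 = 10118.00 − 6312.00 = 3806.00.
Lower fence = Q1 − 1.5·IQR = 6312.00 − 5709.00 = 603.00.
Upper fence = Q3 + 1.5·IQR = 10118.00 + 5709.00 = 15827.00.
541 < 603.00 → outlier.
21768 > 15827.00 → outlier.
21822 > 15827.00 → outlier.
All remaining values lie within [603.00, 15827.00].

541, 21768, 21822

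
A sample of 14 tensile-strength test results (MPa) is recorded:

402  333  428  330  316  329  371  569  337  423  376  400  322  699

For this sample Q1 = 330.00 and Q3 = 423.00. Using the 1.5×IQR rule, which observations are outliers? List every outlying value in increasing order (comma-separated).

569, 699

IQR = Q3 − Q1 = 423.00 − 330.00 = 93.00.
Lower fence = Q1 − 1.5·IQR = 330.00 − 139.50 = 190.50.
Upper fence = Q3 + 1.5·IQR = 423.00 + 139.50 = 562.50.
569 > 562.50 → outlier.
699 > 562.50 → outlier.
All remaining values lie within [190.50, 562.50].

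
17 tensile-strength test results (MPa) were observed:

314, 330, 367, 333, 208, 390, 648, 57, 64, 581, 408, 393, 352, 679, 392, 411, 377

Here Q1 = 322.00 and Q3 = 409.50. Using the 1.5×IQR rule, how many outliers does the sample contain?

5

IQR = 87.50; fences at 322.00 − 131.25 = 190.75 and 409.50 + 131.25 = 540.75.
Outside the cutoffs: 57, 64, 581, 648, 679.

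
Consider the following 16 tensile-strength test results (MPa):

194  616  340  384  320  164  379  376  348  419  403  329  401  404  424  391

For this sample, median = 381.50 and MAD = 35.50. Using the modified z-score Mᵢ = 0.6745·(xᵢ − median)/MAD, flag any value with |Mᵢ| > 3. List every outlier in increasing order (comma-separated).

164, 194, 616

|Mᵢ| > 3 ⇔ |xᵢ − 381.50| > 3·35.50/0.6745 = 157.89.
So outliers lie outside [223.61, 539.39].
164: M = -4.13 → outlier.
194: M = -3.56 → outlier.
616: M = 4.46 → outlier.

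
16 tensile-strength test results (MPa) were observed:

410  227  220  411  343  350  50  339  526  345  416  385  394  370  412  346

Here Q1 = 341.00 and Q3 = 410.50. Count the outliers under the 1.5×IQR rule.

4

IQR = 69.50; fences at 341.00 − 104.25 = 236.75 and 410.50 + 104.25 = 514.75.
Outside the cutoffs: 50, 220, 227, 526.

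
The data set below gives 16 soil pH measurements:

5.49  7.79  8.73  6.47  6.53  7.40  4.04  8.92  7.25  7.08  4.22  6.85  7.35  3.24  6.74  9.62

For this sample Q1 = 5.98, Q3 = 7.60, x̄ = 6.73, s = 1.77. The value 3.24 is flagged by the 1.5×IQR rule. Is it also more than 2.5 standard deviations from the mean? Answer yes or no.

no

z = (3.24 − 6.73) / 1.77 = -1.97.
|z| = 1.97 ≤ 2.5.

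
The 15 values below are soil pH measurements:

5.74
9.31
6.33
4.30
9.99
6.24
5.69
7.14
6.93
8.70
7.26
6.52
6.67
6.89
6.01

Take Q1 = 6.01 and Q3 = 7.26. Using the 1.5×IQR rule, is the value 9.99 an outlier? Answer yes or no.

IQR = Q3 − Q1 = 7.26 − 6.01 = 1.25.
Lower fence = Q1 − 1.5·IQR = 6.01 − 1.875 = 4.135.
Upper fence = Q3 + 1.5·IQR = 7.26 + 1.875 = 9.135.
9.99 lies above the upper fence.

yes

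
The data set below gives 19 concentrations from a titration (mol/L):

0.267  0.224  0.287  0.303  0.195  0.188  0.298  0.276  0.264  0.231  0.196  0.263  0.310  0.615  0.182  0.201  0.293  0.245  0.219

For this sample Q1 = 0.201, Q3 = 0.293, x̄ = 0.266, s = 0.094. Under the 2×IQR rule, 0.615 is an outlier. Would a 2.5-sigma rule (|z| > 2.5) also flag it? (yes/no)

yes

z = (0.615 − 0.266) / 0.094 = 3.71.
|z| = 3.71 > 2.5.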